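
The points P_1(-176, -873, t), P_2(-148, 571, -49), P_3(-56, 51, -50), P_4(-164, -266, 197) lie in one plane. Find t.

376

The points are coplanar iff P_1P_2 · (P_1P_3 × P_1P_4) = 0.
Expanding, this is linear in t: (85324)t + (-32081824) = 0.
So t = 376.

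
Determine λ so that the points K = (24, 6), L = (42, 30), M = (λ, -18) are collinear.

The three points are collinear iff det[KL; KM] = 0.
This determinant is linear in λ: (-24)λ + (144) = 0, so λ = 6.

6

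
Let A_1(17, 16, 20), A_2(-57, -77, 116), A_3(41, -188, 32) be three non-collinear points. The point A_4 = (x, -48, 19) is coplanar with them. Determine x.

The plane through A_1, A_2, A_3 has equation 18468x + 3192y + 17328z = 711588.
Substituting A_4: (18468)x + (176016) = 711588, so x = 29.

29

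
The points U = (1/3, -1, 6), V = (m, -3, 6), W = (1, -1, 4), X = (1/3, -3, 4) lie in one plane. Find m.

-1/3

The points are coplanar iff UV · (UW × UX) = 0.
Expanding, this is linear in m: (-4)m + (-4/3) = 0.
So m = -1/3.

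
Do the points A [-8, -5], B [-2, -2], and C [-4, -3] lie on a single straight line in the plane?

Yes

AB = (6, 3), AC = (4, 2).
det[AB; AC] = (6)(2) − (3)(4) = 0.
The determinant is zero, so the points are collinear.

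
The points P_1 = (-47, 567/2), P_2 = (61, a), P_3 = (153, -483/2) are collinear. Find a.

Collinearity: (P_2 − P_1) must be parallel to (P_3 − P_1) = (200, -525).
Cross-multiplying the components: (a − 567/2)·(200) = (108)·(-525).
Solving gives a = 0.

0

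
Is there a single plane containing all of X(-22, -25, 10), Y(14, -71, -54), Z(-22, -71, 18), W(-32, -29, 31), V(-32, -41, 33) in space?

No

The plane through X, Y, Z has normal n = XY × XZ = (-3312, -288, -1656) and equation n·P = 63504.
Checking the remaining points: n·W = 63000, n·V = 63144.
Since n·W = 63000 ≠ 63504, W is off the plane and the points are not all coplanar.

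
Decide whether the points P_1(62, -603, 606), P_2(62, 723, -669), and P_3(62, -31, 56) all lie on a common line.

Yes

P_1P_2 = (0, 1326, -1275), P_1P_3 = (0, 572, -550).
Each component of P_1P_3 is 22/51 times the corresponding component of P_1P_2, so P_1P_3 = 22/51·P_1P_2 and the points are collinear.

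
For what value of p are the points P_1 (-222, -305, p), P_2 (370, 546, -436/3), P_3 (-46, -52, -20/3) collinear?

Collinearity requires P_1P_2 × P_1P_3 = 0; each component is linear in p.
The x-component gives (-598)p + (31096) = 0, so p = 52.
The remaining components then also vanish.

52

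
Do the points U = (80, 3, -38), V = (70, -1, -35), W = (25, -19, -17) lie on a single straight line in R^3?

No

UV = (-10, -4, 3), UW = (-55, -22, 21).
Comparing components 2 and 3: (-4)(21) − (3)(-22) = -18 ≠ 0, so UV and UW are not parallel and the points are not collinear.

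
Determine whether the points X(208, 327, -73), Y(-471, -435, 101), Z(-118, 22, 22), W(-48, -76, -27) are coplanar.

With X as base: XY = (-679, -762, 174), XZ = (-326, -305, 95), XW = (-256, -403, 46).
XZ × XW = (24255, -9324, 53298).
XY · (XZ × XW) = -90405.
Since -90405 ≠ 0, the four points are not coplanar.

No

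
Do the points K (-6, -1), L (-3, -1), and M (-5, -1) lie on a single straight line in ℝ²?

KL = (3, 0), KM = (1, 0).
Checking proportionality: KM = 1/3·KL, so the vectors are parallel and the points are collinear.

Yes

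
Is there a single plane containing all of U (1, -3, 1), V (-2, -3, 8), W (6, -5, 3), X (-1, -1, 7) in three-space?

No

A normal to the plane through U, V, W is n = UV × UW = (14, 41, 6).
The plane has equation n·P = -103. For X: n·X = -13.
-13 ≠ -103, so X is off the plane.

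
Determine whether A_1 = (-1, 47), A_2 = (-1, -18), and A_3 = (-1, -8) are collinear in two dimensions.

Yes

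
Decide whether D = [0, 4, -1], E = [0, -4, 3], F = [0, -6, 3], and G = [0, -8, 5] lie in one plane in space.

Yes

A normal to the plane through D, E, F is n = DE × DF = (8, 0, 0).
The plane has equation n·P = 0. For G: n·G = 0.
Equal, so G lies in the plane and all four are coplanar.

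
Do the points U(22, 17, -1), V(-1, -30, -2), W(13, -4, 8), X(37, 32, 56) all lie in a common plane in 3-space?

Yes

The four points are coplanar iff the 3×3 determinant with rows UV, UW, UX is zero.
Rows: (-23, -47, -1), (-9, -21, 9), (15, 15, 57).
Expanding along the first row: (-23)(-1332) − (-47)(-648) + (-1)(180) = 0.
Zero determinant ⇒ coplanar.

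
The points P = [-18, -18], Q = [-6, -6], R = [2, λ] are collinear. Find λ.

Collinearity: (R − P) must be parallel to (Q − P) = (12, 12).
Cross-multiplying the components: (λ − (-18))·(12) = (20)·(12).
Solving gives λ = 2.

2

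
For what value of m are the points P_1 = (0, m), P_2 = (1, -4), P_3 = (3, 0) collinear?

-6

The three points are collinear iff det[P_1P_2; P_1P_3] = 0.
This determinant is linear in m: (2)m + (12) = 0, so m = -6.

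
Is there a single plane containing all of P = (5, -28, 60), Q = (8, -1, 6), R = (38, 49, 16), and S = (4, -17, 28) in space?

Yes

With P as base: PQ = (3, 27, -54), PR = (33, 77, -44), PS = (-1, 11, -32).
PR × PS = (-1980, 1100, 440).
PQ · (PR × PS) = 0.
The scalar triple product vanishes, so the four points are coplanar.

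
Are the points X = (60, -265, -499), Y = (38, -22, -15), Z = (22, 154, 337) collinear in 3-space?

XY = (-22, 243, 484), XZ = (-38, 419, 836).
Comparing components 2 and 3: (243)(836) − (484)(419) = 352 ≠ 0, so XY and XZ are not parallel and the points are not collinear.

No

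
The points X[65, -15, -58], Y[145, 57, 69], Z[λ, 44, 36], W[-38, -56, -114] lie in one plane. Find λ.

166

Normal to plane XYW: n = (1175, -8601, 4136); plane equation n·P = -34498.
Requiring n·Z = -34498: (1175)λ + (-229548) = -34498.
So λ = 166.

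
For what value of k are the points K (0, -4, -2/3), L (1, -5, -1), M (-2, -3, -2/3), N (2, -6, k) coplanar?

Coplanarity ⇔ det[KL; KM; KN] = 0.
Expanding, this is linear in k: (-1)k + (-4/3) = 0.
So k = -4/3.

-4/3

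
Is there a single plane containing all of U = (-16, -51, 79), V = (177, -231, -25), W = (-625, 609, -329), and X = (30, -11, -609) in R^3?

Yes

A normal to the plane through U, V, W is n = UV × UW = (142080, 142080, 17760).
The plane has equation n·P = -8116320. For X: n·X = -8116320.
Equal, so X lies in the plane and all four are coplanar.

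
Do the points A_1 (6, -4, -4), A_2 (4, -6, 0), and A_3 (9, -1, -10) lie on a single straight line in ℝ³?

Yes

A_1A_2 = (-2, -2, 4), A_1A_3 = (3, 3, -6).
Each component of A_1A_3 is -3/2 times the corresponding component of A_1A_2, so A_1A_3 = -3/2·A_1A_2 and the points are collinear.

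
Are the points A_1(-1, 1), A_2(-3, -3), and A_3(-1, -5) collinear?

A_1A_2 = (-2, -4), A_1A_3 = (0, -6).
Twice the signed area of △A_1A_2A_3 is (-2)(-6) − (-4)(0) = 12.
The area is nonzero, so the three points are not collinear.

No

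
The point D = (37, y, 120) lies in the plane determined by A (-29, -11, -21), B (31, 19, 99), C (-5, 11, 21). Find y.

The plane through A, B, C has equation −1380x + 360y + 600z = 23460.
Substituting D: (360)y + (20940) = 23460, so y = 7.

7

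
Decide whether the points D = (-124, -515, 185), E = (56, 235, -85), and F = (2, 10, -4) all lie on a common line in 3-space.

Yes

DE = (180, 750, -270), DF = (126, 525, -189).
DE × DF = (0, 0, 0).
The cross product vanishes, so the three points are collinear.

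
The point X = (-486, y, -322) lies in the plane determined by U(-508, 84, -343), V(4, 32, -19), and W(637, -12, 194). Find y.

A normal to the plane is n = UV × UW = (3180, 96036, 10388).
X lies in the plane iff n · UX = 0.
This gives (96036)y + (-7778916) = 0, so y = 81.

81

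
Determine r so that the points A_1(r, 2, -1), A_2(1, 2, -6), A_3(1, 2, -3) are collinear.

1

Direction A_2A_3 = (0, 0, 3). From the z-coordinate of A_1, the parameter along the line is τ = (-1 − (-6))/3 = 5/3.
Then r = 1 + 5/3·(0) = 1.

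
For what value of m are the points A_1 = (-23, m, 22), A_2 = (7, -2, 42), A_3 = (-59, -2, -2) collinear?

-2

Collinearity requires A_1A_2 × A_1A_3 = 0; each component is linear in m.
The x-component gives (44)m + (88) = 0, so m = -2.
The remaining components then also vanish.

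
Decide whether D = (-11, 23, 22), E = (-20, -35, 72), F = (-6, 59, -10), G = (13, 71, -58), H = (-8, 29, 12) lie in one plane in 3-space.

The plane through D, E, F has normal n = DE × DF = (56, -38, -34) and equation n·P = -2238.
Checking the remaining points: n·G = 2, n·H = -1958.
Since n·G = 2 ≠ -2238, G is off the plane and the points are not all coplanar.

No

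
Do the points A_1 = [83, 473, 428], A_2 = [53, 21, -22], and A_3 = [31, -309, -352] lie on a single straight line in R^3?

A_1A_2 = (-30, -452, -450), A_1A_3 = (-52, -782, -780).
A_1A_2 × A_1A_3 = (660, 0, -44).
The cross product is nonzero, so the points do not lie on one line.

No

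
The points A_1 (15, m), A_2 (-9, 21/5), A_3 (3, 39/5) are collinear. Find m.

The three points are collinear iff det[A_1A_2; A_1A_3] = 0.
This determinant is linear in m: (12)m + (-684/5) = 0, so m = 57/5.

57/5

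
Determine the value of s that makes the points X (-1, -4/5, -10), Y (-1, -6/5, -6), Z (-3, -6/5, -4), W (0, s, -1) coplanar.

-9/5

Normal to plane XYZ: n = (-4/5, -8, -4/5); plane equation n·P = 76/5.
Requiring n·W = 76/5: (-8)s + (4/5) = 76/5.
So s = -9/5.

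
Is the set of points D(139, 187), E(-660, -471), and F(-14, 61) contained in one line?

DE = (-799, -658), DF = (-153, -126).
Checking proportionality: DF = 9/47·DE, so the vectors are parallel and the points are collinear.

Yes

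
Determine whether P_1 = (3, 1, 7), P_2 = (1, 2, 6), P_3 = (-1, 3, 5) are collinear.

Yes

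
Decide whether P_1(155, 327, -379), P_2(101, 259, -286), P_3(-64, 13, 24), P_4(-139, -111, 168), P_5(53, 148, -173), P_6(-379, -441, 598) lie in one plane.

The plane through P_1, P_2, P_3 has normal n = P_1P_2 × P_1P_3 = (1798, 1395, 2064) and equation n·P = -47401.
Checking the remaining points: n·P_4 = -58015, n·P_5 = -55318, n·P_6 = -62365.
Since n·P_4 = -58015 ≠ -47401, P_4 is off the plane and the points are not all coplanar.

No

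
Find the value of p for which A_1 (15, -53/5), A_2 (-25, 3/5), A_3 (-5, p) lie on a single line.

Collinearity: (A_3 − A_1) must be parallel to (A_2 − A_1) = (-40, 56/5).
Cross-multiplying the components: (p − (-53/5))·(-40) = (-20)·(56/5).
Solving gives p = -5.

-5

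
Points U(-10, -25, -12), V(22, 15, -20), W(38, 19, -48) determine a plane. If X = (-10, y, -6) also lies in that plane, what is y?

-21

A normal to the plane is n = UV × UW = (-1088, 768, -512).
X lies in the plane iff n · UX = 0.
This gives (768)y + (16128) = 0, so y = -21.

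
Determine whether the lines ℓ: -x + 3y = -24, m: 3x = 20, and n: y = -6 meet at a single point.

Intersecting ℓ and m: solving the 2×2 system gives (x, y) = (20/3, -52/9).
Substitute into n: (0)(20/3) + (1)(-52/9) = -52/9.
But n requires -6 ≠ -52/9, so the three lines have no common point.

No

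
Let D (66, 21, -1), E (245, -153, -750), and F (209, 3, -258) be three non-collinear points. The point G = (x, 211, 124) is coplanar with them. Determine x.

A normal to the plane is n = DE × DF = (31236, -61104, 21660).
G lies in the plane iff n · DG = 0.
This gives (31236)x + (-10963836) = 0, so x = 351.

351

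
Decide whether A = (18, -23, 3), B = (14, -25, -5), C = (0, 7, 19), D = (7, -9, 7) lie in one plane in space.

Yes

A normal to the plane through A, B, C is n = AB × AC = (208, 208, -156).
The plane has equation n·P = -1508. For D: n·D = -1508.
Equal, so D lies in the plane and all four are coplanar.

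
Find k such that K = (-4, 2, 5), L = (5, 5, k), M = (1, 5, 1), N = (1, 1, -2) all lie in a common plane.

-4

Normal to plane KMN: n = (-25, 15, -20); plane equation n·P = 30.
Requiring n·L = 30: (-20)k + (-50) = 30.
So k = -4.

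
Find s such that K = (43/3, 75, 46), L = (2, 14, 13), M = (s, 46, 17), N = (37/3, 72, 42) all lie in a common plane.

Normal to plane KLN: n = (145, 50/3, -85); plane equation n·P = -1745/3.
Requiring n·M = -1745/3: (145)s + (-2035/3) = -1745/3.
So s = 2/3.

2/3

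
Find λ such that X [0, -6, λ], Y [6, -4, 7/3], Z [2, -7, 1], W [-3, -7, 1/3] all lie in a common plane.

Coplanarity ⇔ det[XY; XZ; XW] = 0.
Expanding, this is linear in λ: (15)λ + (-15) = 0.
So λ = 1.

1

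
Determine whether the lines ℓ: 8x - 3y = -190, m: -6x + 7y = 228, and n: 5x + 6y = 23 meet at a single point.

Yes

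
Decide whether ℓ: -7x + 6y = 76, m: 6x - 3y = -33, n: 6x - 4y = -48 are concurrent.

Yes

Intersecting ℓ and m: solving the 2×2 system gives (x, y) = (2, 15).
Substitute into n: (6)(2) + (-4)(15) = -48.
This equals -48, so (2, 15) lies on all three lines and they are concurrent.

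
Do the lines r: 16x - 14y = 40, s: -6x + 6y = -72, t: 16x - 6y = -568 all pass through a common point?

Yes

Intersecting r and s: solving the 2×2 system gives (x, y) = (-64, -76).
Substitute into t: (16)(-64) + (-6)(-76) = -568.
This equals -568, so (-64, -76) lies on all three lines and they are concurrent.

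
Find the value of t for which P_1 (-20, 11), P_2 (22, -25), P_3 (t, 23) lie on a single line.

The three points are collinear iff det[P_1P_2; P_1P_3] = 0.
This determinant is linear in t: (36)t + (1224) = 0, so t = -34.

-34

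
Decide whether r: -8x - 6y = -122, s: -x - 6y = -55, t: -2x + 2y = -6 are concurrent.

No

Intersecting r and s: solving the 2×2 system gives (x, y) = (67/7, 53/7).
Substitute into t: (-2)(67/7) + (2)(53/7) = -4.
But t requires -6 ≠ -4, so the three lines have no common point.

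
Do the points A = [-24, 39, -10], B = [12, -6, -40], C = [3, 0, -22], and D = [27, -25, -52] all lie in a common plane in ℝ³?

Yes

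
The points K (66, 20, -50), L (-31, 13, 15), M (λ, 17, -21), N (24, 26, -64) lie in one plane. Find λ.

21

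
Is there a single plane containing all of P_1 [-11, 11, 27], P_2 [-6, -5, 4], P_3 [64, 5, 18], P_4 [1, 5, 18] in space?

With P_1 as base: P_1P_2 = (5, -16, -23), P_1P_3 = (75, -6, -9), P_1P_4 = (12, -6, -9).
P_1P_3 × P_1P_4 = (0, 567, -378).
P_1P_2 · (P_1P_3 × P_1P_4) = -378.
Since -378 ≠ 0, the four points are not coplanar.

No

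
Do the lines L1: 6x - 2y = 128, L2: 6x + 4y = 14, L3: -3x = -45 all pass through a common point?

Intersecting L1 and L2: solving the 2×2 system gives (x, y) = (15, -19).
Substitute into L3: (-3)(15) + (0)(-19) = -45.
This equals -45, so (15, -19) lies on all three lines and they are concurrent.

Yes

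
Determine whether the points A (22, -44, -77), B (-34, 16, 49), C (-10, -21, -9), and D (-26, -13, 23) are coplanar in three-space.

No

With A as base: AB = (-56, 60, 126), AC = (-32, 23, 68), AD = (-48, 31, 100).
AC × AD = (192, -64, 112).
AB · (AC × AD) = -480.
Since -480 ≠ 0, the four points are not coplanar.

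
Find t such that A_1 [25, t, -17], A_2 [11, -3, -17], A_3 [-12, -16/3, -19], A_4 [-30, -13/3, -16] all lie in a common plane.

The points are coplanar iff A_1A_2 · (A_1A_3 × A_1A_4) = 0.
Expanding, this is linear in t: (-105)t + (-245) = 0.
So t = -7/3.

-7/3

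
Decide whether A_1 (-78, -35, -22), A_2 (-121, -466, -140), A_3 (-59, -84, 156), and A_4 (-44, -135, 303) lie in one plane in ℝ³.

Yes

The four points are coplanar iff the 3×3 determinant with rows A_1A_2, A_1A_3, A_1A_4 is zero.
Rows: (-43, -431, -118), (19, -49, 178), (34, -100, 325).
Expanding along the first row: (-43)(1875) − (-431)(123) + (-118)(-234) = 0.
Zero determinant ⇒ coplanar.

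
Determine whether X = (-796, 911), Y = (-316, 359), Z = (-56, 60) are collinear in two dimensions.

Yes

XY = (480, -552), XZ = (740, -851).
Checking proportionality: XZ = 37/24·XY, so the vectors are parallel and the points are collinear.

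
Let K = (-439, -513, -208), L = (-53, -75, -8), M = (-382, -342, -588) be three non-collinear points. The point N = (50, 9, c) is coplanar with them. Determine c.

A normal to the plane is n = KL × KM = (-200640, 158080, 41040).
N lies in the plane iff n · KN = 0.
This gives (41040)c + (-7058880) = 0, so c = 172.

172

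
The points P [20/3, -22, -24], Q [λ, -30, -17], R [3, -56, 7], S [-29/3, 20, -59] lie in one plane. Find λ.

23/3

Normal to plane PRS: n = (-112, -1904/3, -2128/3); plane equation n·X = 30240.
Requiring n·Q = 30240: (-112)λ + (93296/3) = 30240.
So λ = 23/3.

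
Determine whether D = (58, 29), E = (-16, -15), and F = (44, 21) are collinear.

No

DE = (-74, -44), DF = (-14, -8).
If collinear, DF would be a scalar multiple of DE. But (-74)·(-8) ≠ (-44)·(-14) (difference -24), so they are not parallel; the points are not collinear.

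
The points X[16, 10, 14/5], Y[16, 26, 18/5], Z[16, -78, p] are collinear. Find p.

-8/5

Collinearity requires XY × XZ = 0; each component is linear in p.
The x-component gives (16)p + (128/5) = 0, so p = -8/5.
The remaining components then also vanish.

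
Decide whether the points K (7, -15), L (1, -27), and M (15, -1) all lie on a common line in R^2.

No

KL = (-6, -12), KM = (8, 14).
Twice the signed area of △KLM is (-6)(14) − (-12)(8) = 12.
The area is nonzero, so the three points are not collinear.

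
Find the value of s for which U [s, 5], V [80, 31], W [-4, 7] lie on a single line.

-11

The three points are collinear iff det[UV; UW] = 0.
This determinant is linear in s: (24)s + (264) = 0, so s = -11.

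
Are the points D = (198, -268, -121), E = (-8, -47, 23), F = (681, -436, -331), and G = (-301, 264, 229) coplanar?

No

With D as base: DE = (-206, 221, 144), DF = (483, -168, -210), DG = (-499, 532, 350).
DF × DG = (52920, -64260, 173124).
DE · (DF × DG) = -173124.
Since -173124 ≠ 0, the four points are not coplanar.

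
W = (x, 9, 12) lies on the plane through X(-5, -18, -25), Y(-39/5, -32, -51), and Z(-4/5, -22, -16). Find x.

-18/5

Coplanarity requires XY · (XZ × XW) = 0.
XY = (-14/5, -14, -26), XZ = (21/5, -4, 9); the triple product is linear in x with coefficient -230 and constant term -828.
Setting it to zero: x = -18/5.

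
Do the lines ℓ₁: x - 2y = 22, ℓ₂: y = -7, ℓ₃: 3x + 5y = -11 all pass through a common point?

Yes

Intersecting ℓ₁ and ℓ₂: solving the 2×2 system gives (x, y) = (8, -7).
Substitute into ℓ₃: (3)(8) + (5)(-7) = -11.
This equals -11, so (8, -7) lies on all three lines and they are concurrent.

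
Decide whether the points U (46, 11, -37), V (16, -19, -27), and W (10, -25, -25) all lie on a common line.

UV = (-30, -30, 10), UW = (-36, -36, 12).
Each component of UW is 6/5 times the corresponding component of UV, so UW = 6/5·UV and the points are collinear.

Yes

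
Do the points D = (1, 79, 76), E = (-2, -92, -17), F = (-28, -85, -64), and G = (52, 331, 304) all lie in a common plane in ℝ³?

No

A normal to the plane through D, E, F is n = DE × DF = (8688, 2277, -4467).
The plane has equation n·P = -150921. For G: n·G = -152505.
-152505 ≠ -150921, so G is off the plane.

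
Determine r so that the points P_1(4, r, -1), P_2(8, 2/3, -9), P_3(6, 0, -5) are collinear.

-2/3

Collinearity requires P_1P_2 × P_1P_3 = 0; each component is linear in r.
The x-component gives (-4)r + (-8/3) = 0, so r = -2/3.
The remaining components then also vanish.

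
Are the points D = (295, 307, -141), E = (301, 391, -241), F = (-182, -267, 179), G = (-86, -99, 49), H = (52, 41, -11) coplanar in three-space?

Yes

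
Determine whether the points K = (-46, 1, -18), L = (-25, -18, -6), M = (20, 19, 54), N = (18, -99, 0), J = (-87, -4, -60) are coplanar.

Yes

The plane through K, L, M has normal n = KL × KM = (-1584, -720, 1632) and equation n·P = 42768.
Checking the remaining points: n·N = 42768, n·J = 42768.
All equal 42768, so all 5 points lie in one plane.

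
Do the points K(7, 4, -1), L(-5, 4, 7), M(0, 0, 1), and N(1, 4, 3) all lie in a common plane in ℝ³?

A normal to the plane through K, L, M is n = KL × KM = (32, -32, 48).
The plane has equation n·P = 48. For N: n·N = 48.
Equal, so N lies in the plane and all four are coplanar.

Yes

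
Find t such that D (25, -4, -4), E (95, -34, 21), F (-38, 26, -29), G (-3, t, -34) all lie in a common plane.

The points are coplanar iff DE · (DF × DG) = 0.
Expanding, this is linear in t: (175)t + (-5600) = 0.
So t = 32.

32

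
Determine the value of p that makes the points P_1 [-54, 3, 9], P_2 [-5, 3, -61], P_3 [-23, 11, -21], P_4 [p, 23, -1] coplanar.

-22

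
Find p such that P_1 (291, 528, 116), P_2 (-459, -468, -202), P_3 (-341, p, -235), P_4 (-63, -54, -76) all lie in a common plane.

The points are coplanar iff P_1P_2 · (P_1P_3 × P_1P_4) = 0.
Expanding, this is linear in p: (31428)p + (16751124) = 0.
So p = -533.

-533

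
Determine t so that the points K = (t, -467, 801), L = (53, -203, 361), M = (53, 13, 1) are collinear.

53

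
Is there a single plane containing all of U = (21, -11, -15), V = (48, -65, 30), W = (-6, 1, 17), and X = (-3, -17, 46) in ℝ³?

With U as base: UV = (27, -54, 45), UW = (-27, 12, 32), UX = (-24, -6, 61).
UW × UX = (924, 879, 450).
UV · (UW × UX) = -2268.
Since -2268 ≠ 0, the four points are not coplanar.

No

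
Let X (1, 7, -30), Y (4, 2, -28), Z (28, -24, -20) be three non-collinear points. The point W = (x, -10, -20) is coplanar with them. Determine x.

A normal to the plane is n = XY × XZ = (12, 24, 42).
W lies in the plane iff n · XW = 0.
This gives (12)x + (0) = 0, so x = 0.

0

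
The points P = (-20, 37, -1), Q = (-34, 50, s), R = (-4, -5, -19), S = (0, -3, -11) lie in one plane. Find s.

The points are coplanar iff PQ · (PR × PS) = 0.
Expanding, this is linear in s: (200)s + (1800) = 0.
So s = -9.

-9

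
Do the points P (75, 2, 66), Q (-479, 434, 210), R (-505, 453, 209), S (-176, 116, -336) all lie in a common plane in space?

No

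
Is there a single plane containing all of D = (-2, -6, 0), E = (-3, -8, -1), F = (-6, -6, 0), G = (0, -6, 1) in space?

The four points are coplanar iff the 3×3 determinant with rows DE, DF, DG is zero.
Rows: (-1, -2, -1), (-4, 0, 0), (2, 0, 1).
Expanding along the first row: (-1)(0) − (-2)(-4) + (-1)(0) = -8.
Nonzero ⇒ not coplanar.

No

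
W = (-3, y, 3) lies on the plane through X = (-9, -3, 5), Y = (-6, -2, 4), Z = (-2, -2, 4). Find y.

-1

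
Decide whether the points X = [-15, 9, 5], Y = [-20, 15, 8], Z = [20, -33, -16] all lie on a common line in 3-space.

XY = (-5, 6, 3), XZ = (35, -42, -21).
XY × XZ = (0, 0, 0).
The cross product vanishes, so the three points are collinear.

Yes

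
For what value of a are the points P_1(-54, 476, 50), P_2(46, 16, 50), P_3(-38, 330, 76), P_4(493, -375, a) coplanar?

Normal to plane P_1P_2P_3: n = (-11960, -2600, -7240); plane equation n·P = -953760.
Requiring n·P_4 = -953760: (-7240)a + (-4921280) = -953760.
So a = -548.

-548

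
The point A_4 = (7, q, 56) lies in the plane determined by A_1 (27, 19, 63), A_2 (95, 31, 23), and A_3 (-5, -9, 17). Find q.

9

Coplanarity requires A_1A_2 · (A_1A_3 × A_1A_4) = 0.
A_1A_2 = (68, 12, -40), A_1A_3 = (-32, -28, -46); the triple product is linear in q with coefficient 4408 and constant term -39672.
Setting it to zero: q = 9.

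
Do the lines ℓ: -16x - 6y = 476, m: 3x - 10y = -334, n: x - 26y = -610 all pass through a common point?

Yes

The three lines meet at one point iff the augmented coefficient matrix [aᵢ bᵢ cᵢ] has rank < 3, i.e. its determinant vanishes.
Here the determinant is 0.
It vanishes, so the lines are concurrent at (-38, 22).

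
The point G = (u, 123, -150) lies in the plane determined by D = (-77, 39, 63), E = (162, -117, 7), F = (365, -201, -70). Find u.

180

A normal to the plane is n = DE × DF = (7308, 7035, 11592).
G lies in the plane iff n · DG = 0.
This gives (7308)u + (-1315440) = 0, so u = 180.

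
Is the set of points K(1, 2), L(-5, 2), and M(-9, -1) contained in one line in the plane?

No

KL = (-6, 0), KM = (-10, -3).
Twice the signed area of △KLM is (-6)(-3) − (0)(-10) = 18.
The area is nonzero, so the three points are not collinear.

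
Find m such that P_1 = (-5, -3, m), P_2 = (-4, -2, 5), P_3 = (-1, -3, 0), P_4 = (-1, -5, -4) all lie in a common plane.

The points are coplanar iff P_1P_2 · (P_1P_3 × P_1P_4) = 0.
Expanding, this is linear in m: (6)m + (-24) = 0.
So m = 4.

4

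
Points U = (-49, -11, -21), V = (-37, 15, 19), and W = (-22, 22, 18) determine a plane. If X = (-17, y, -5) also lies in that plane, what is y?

The plane through U, V, W has equation −306x + 612y − 306z = 14688.
Substituting X: (612)y + (6732) = 14688, so y = 13.

13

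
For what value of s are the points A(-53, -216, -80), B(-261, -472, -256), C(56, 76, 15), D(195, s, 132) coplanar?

Normal to plane ABC: n = (27072, 576, -32832); plane equation n·P = 1067328.
Requiring n·D = 1067328: (576)s + (945216) = 1067328.
So s = 212.

212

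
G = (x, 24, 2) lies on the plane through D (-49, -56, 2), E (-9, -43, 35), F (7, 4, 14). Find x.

Coplanarity requires DE · (DF × DG) = 0.
DE = (40, 13, 33), DF = (56, 60, 12); the triple product is linear in x with coefficient -1824 and constant term 20064.
Setting it to zero: x = 11.

11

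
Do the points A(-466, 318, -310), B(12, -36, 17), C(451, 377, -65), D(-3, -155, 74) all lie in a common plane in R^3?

No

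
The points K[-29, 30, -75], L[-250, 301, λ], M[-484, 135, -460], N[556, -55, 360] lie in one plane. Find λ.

-526

Normal to plane KMN: n = (12950, -27300, -22750); plane equation n·P = 511700.
Requiring n·L = 511700: (-22750)λ + (-11454800) = 511700.
So λ = -526.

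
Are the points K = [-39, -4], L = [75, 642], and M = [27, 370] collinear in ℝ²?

KL = (114, 646), KM = (66, 374).
Twice the signed area of △KLM is (114)(374) − (646)(66) = 0.
The triangle is degenerate (zero area), so the points are collinear.

Yes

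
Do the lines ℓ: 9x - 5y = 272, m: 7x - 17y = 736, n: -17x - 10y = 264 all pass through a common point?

Yes

Intersecting ℓ and m: solving the 2×2 system gives (x, y) = (8, -40).
Substitute into n: (-17)(8) + (-10)(-40) = 264.
This equals 264, so (8, -40) lies on all three lines and they are concurrent.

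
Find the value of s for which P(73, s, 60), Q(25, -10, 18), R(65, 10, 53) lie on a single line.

14

Direction QR = (40, 20, 35). From the x-coordinate of P, the parameter along the line is τ = (73 − 25)/40 = 6/5.
Then s = (-10) + 6/5·(20) = 14.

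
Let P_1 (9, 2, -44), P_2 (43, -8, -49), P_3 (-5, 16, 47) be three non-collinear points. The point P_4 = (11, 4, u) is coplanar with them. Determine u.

-21

Coplanarity requires P_1P_2 · (P_1P_3 × P_1P_4) = 0.
P_1P_2 = (34, -10, -5), P_1P_3 = (-14, 14, 91); the triple product is linear in u with coefficient 336 and constant term 7056.
Setting it to zero: u = -21.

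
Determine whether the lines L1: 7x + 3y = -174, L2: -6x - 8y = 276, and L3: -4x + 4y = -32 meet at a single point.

No

Lines aᵢx + bᵢy = cᵢ with pairwise distinct directions are concurrent exactly when det[aᵢ bᵢ cᵢ] = 0.
Here the determinant is -80.
Nonzero, so no common point exists.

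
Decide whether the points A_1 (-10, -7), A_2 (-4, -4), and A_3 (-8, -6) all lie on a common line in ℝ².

Yes

A_1A_2 = (6, 3), A_1A_3 = (2, 1).
det[A_1A_2; A_1A_3] = (6)(1) − (3)(2) = 0.
The determinant is zero, so the points are collinear.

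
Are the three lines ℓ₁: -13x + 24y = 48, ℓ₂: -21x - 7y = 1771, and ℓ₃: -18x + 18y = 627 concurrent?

No

Intersecting ℓ₁ and ℓ₂: solving the 2×2 system gives (x, y) = (-72, -37).
Substitute into ℓ₃: (-18)(-72) + (18)(-37) = 630.
But ℓ₃ requires 627 ≠ 630, so the three lines have no common point.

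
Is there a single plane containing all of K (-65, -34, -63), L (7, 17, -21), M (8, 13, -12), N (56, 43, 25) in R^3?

A normal to the plane through K, L, M is n = KL × KM = (627, -606, -339).
The plane has equation n·P = 1206. For N: n·N = 579.
579 ≠ 1206, so N is off the plane.

No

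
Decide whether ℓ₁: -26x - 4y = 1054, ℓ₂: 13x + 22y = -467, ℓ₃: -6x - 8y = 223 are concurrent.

No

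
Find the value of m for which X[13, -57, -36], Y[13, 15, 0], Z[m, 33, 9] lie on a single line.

13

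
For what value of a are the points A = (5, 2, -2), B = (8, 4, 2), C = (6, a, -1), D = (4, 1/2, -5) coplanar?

Coplanarity ⇔ det[AB; AC; AD] = 0.
Expanding, this is linear in a: (-5)a + (25/2) = 0.
So a = 5/2.

5/2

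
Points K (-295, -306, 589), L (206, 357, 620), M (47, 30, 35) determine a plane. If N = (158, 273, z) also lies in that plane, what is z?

The plane through K, L, M has equation −377718x + 288156y − 58410z = -11152416.
Substituting N: (-58410)z + (18987144) = -11152416, so z = 516.

516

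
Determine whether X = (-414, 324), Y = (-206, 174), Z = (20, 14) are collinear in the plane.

XY = (208, -150), XZ = (434, -310).
Twice the signed area of △XYZ is (208)(-310) − (-150)(434) = 620.
The area is nonzero, so the three points are not collinear.

No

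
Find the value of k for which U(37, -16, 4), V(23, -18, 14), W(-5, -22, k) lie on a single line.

Direction UV = (-14, -2, 10). From the x-coordinate of W, the parameter along the line is τ = (-5 − 37)/(-14) = 3.
Then k = 4 + 3·(10) = 34.

34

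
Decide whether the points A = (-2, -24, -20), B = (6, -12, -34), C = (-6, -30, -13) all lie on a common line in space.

Yes

AB = (8, 12, -14), AC = (-4, -6, 7).
Each component of AC is -1/2 times the corresponding component of AB, so AC = -1/2·AB and the points are collinear.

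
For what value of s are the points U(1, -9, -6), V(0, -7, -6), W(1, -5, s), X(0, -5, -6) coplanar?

-6

Normal to plane UVX: n = (0, 0, -2); plane equation n·P = 12.
Requiring n·W = 12: (-2)s + (0) = 12.
So s = -6.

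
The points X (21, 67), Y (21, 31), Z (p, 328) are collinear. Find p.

The three points are collinear iff det[XY; XZ] = 0.
This determinant is linear in p: (36)p + (-756) = 0, so p = 21.

21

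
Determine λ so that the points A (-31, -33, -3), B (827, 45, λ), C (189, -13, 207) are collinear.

816

Direction AC = (220, 20, 210). From the x-coordinate of B, the parameter along the line is τ = (827 − (-31))/220 = 39/10.
Then λ = (-3) + 39/10·(210) = 816.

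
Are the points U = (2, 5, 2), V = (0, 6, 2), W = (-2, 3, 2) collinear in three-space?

UV = (-2, 1, 0), UW = (-4, -2, 0).
UV × UW = (0, 0, 8).
The cross product is nonzero, so the points do not lie on one line.

No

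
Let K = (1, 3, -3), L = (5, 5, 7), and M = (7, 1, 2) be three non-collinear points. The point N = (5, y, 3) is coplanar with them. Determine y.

3

A normal to the plane is n = KL × KM = (30, 40, -20).
N lies in the plane iff n · KN = 0.
This gives (40)y + (-120) = 0, so y = 3.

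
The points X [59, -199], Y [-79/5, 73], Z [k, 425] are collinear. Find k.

-563/5

The three points are collinear iff det[XY; XZ] = 0.
This determinant is linear in k: (-272)k + (-153136/5) = 0, so k = -563/5.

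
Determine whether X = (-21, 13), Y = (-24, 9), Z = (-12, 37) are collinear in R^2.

No

XY = (-3, -4), XZ = (9, 24).
det[XY; XZ] = (-3)(24) − (-4)(9) = -36.
The determinant is nonzero, so they are not collinear.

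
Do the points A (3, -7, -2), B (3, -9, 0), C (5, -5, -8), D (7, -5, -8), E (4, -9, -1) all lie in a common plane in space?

The plane through A, B, C has normal n = AB × AC = (8, 4, 4) and equation n·P = -12.
Checking the remaining points: n·D = 4, n·E = -8.
Since n·D = 4 ≠ -12, D is off the plane and the points are not all coplanar.

No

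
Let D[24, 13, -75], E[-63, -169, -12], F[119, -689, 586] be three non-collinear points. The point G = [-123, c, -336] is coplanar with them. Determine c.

159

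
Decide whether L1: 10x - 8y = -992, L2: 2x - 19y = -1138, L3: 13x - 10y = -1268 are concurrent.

Yes

Intersecting L1 and L2: solving the 2×2 system gives (x, y) = (-56, 54).
Substitute into L3: (13)(-56) + (-10)(54) = -1268.
This equals -1268, so (-56, 54) lies on all three lines and they are concurrent.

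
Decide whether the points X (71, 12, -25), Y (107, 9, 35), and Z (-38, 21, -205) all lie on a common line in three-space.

No

XY = (36, -3, 60), XZ = (-109, 9, -180).
Comparing components 3 and 1: (60)(-109) − (36)(-180) = -60 ≠ 0, so XY and XZ are not parallel and the points are not collinear.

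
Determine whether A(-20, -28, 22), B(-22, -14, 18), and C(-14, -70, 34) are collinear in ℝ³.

Yes

AB = (-2, 14, -4), AC = (6, -42, 12).
Each component of AC is -3 times the corresponding component of AB, so AC = -3·AB and the points are collinear.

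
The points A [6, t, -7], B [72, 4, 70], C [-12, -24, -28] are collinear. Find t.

Direction BC = (-84, -28, -98). From the x-coordinate of A, the parameter along the line is τ = (6 − 72)/(-84) = 11/14.
Then t = 4 + 11/14·(-28) = -18.

-18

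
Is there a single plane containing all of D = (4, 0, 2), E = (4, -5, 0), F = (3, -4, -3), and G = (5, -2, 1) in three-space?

No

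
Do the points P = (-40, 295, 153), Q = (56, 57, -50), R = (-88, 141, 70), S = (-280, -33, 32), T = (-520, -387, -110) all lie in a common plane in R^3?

The plane through P, Q, R has normal n = PQ × PR = (-11508, 17712, -26208) and equation n·X = 1675536.
Checking the remaining points: n·S = 1799088, n·T = 2012496.
Since n·S = 1799088 ≠ 1675536, S is off the plane and the points are not all coplanar.

No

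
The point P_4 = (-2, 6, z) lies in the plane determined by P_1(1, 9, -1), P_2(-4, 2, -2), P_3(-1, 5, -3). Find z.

Coplanarity requires P_1P_2 · (P_1P_3 × P_1P_4) = 0.
P_1P_2 = (-5, -7, -1), P_1P_3 = (-2, -4, -2); the triple product is linear in z with coefficient 6 and constant term 0.
Setting it to zero: z = 0.

0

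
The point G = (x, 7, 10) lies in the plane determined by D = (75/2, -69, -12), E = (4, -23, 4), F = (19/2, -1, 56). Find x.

-20

The plane through D, E, F has equation 2040x + 1830y − 990z = -37890.
Substituting G: (2040)x + (2910) = -37890, so x = -20.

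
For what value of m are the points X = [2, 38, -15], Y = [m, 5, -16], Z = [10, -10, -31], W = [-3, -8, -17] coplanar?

-2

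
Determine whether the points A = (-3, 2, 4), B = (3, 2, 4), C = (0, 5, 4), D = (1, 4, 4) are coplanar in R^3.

Yes

A normal to the plane through A, B, C is n = AB × AC = (0, 0, 18).
The plane has equation n·P = 72. For D: n·D = 72.
Equal, so D lies in the plane and all four are coplanar.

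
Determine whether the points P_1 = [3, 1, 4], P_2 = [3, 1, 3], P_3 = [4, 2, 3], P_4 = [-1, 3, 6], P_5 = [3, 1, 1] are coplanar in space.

The plane through P_1, P_2, P_3 has normal n = P_1P_2 × P_1P_3 = (1, -1, 0) and equation n·P = 2.
Checking the remaining points: n·P_4 = -4, n·P_5 = 2.
Since n·P_4 = -4 ≠ 2, P_4 is off the plane and the points are not all coplanar.

No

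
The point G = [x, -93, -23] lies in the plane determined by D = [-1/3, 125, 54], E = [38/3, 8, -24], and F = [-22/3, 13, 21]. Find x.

-8

A normal to the plane is n = DE × DF = (-4875, 975, -2275).
G lies in the plane iff n · DG = 0.
This gives (-4875)x + (-39000) = 0, so x = -8.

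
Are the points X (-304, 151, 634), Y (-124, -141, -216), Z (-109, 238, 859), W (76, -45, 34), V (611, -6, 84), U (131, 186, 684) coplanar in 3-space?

Yes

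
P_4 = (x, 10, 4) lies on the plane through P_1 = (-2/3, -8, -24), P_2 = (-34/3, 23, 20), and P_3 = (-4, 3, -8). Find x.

The plane through P_1, P_2, P_3 has equation 12x + 24y − 14z = 136.
Substituting P_4: (12)x + (184) = 136, so x = -4.

-4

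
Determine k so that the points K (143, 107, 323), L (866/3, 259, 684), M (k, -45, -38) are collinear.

-8/3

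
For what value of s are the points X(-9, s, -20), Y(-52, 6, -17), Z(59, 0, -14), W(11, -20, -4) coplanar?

Coplanarity ⇔ det[XY; XZ; XW] = 0.
Expanding, this is linear in s: (1254)s + (-15048) = 0.
So s = 12.

12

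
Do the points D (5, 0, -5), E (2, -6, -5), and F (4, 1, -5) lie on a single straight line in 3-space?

DE = (-3, -6, 0), DF = (-1, 1, 0).
Comparing components 1 and 2: (-3)(1) − (-6)(-1) = -9 ≠ 0, so DE and DF are not parallel and the points are not collinear.

No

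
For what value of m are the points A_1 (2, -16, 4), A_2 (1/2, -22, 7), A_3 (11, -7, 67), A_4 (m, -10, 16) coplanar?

5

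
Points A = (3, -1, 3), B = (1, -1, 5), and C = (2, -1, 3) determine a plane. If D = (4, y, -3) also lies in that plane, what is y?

-1

A normal to the plane is n = AB × AC = (0, -2, 0).
D lies in the plane iff n · AD = 0.
This gives (-2)y + (-2) = 0, so y = -1.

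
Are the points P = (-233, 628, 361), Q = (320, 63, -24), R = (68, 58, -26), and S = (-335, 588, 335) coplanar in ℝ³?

No

A normal to the plane through P, Q, R is n = PQ × PR = (-795, 98126, -145145).
The plane has equation n·X = 9411018. For S: n·S = 9340838.
9340838 ≠ 9411018, so S is off the plane.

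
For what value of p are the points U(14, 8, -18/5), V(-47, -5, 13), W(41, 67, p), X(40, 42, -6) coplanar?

Coplanarity ⇔ det[UV; UW; UX] = 0.
Expanding, this is linear in p: (1736)p + (19096/5) = 0.
So p = -11/5.

-11/5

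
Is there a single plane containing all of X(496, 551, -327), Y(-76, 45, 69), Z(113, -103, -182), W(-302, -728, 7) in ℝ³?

Yes

With X as base: XY = (-572, -506, 396), XZ = (-383, -654, 145), XW = (-798, -1279, 334).
XZ × XW = (-32981, 12212, -32035).
XY · (XZ × XW) = 0.
The scalar triple product vanishes, so the four points are coplanar.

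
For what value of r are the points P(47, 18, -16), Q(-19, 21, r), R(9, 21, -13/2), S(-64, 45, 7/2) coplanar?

The points are coplanar iff PQ · (PR × PS) = 0.
Expanding, this is linear in r: (-693)r + (2079/2) = 0.
So r = 3/2.

3/2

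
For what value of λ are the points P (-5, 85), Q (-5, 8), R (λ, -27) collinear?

The three points are collinear iff det[PQ; PR] = 0.
This determinant is linear in λ: (77)λ + (385) = 0, so λ = -5.

-5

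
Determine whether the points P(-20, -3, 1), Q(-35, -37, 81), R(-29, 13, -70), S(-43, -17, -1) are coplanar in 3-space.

Yes

The four points are coplanar iff the 3×3 determinant with rows PQ, PR, PS is zero.
Rows: (-15, -34, 80), (-9, 16, -71), (-23, -14, -2).
Expanding along the first row: (-15)(-1026) − (-34)(-1615) + (80)(494) = 0.
Zero determinant ⇒ coplanar.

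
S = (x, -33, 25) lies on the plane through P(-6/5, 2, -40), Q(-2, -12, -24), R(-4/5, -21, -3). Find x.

Coplanarity requires PQ · (PR × PS) = 0.
PQ = (-4/5, -14, 16), PR = (2/5, -23, 37); the triple product is linear in x with coefficient -150 and constant term 120.
Setting it to zero: x = 4/5.

4/5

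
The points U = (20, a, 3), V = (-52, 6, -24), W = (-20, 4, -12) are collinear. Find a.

Direction VW = (32, -2, 12). From the x-coordinate of U, the parameter along the line is τ = (20 − (-52))/32 = 9/4.
Then a = 6 + 9/4·(-2) = 3/2.

3/2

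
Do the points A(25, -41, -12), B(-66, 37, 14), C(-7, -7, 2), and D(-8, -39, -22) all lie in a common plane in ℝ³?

Yes

A normal to the plane through A, B, C is n = AB × AC = (208, 442, -598).
The plane has equation n·P = -5746. For D: n·D = -5746.
Equal, so D lies in the plane and all four are coplanar.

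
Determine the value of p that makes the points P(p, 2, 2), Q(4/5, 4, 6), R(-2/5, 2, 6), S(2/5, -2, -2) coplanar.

6/5

The points are coplanar iff PQ · (PR × PS) = 0.
Expanding, this is linear in p: (-16)p + (96/5) = 0.
So p = 6/5.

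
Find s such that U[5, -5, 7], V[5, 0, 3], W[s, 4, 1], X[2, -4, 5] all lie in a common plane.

8

Coplanarity ⇔ det[UV; UW; UX] = 0.
Expanding, this is linear in s: (6)s + (-48) = 0.
So s = 8.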